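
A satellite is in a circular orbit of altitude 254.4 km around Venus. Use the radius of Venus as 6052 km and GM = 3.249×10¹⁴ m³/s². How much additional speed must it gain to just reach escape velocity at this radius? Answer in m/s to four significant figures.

r = 6052 + 254.4 = 6306.4 km = 6.3064×10⁶ m.
Circular speed v_c = √(μ/r) = 7178 m/s.
Escape speed v_esc = √(2μ/r) = √2 × v_c = 10150 m/s.
Δv = v_esc − v_c = 2973 m/s.

Δv ≈ 2973 m/s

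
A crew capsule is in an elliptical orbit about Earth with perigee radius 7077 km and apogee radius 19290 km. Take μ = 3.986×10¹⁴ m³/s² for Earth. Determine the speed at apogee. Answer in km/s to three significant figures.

v ≈ 3.33 km/s

Semi-major axis a = (r_p + r_a)/2 = 13184 km = 1.318×10⁷ m.
Vis-viva: v² = μ(2/r − 1/a) = 3.986×10¹⁴ × (1.037×10⁻⁷ − 7.585×10⁻⁸) = 1.109×10⁷ m²/s².
v = 3331 m/s = 3.331 km/s.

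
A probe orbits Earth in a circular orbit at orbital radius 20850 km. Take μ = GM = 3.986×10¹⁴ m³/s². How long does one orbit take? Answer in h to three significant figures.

r = 20850 km = 2.085×10⁷ m.
Kepler's third law: T = 2π√(r³/μ) = 2π√((2.085×10⁷)³ / 3.986×10¹⁴).
r³/μ = 2.274×10⁷ s², so T = 2π × 4.769×10³ = 2.996×10⁴ s.
Converting: 2.996×10⁴ s ÷ 3600 = 8.323 h.

T ≈ 8.32 h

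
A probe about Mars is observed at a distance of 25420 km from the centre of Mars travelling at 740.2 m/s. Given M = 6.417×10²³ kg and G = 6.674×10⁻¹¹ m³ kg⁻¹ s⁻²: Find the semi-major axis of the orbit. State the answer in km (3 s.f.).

a ≈ 15200 km

μ = GM = 6.674×10⁻¹¹ × 6.417×10²³ = 4.283×10¹³ m³/s².
r = 2.542×10⁷ m.
Specific orbital energy ε = v²/2 − μ/r = (740.2)²/2 − 4.283×10¹³/2.542×10⁷ = -1.411×10⁶ J/kg.
Since ε = −μ/(2a), a = −μ/(2ε) = 1.518×10⁷ m = 15178 km.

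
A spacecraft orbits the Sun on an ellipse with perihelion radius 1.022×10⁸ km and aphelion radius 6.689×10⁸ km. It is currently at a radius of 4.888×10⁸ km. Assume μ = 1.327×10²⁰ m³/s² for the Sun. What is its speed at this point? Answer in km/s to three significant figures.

Semi-major axis a = (r_p + r_a)/2 = 3.8555×10⁸ km = 3.856×10¹¹ m.
Vis-viva: v² = μ(2/r − 1/a) = 1.327×10²⁰ × (4.092×10⁻¹² − 2.594×10⁻¹²) = 1.988×10⁸ m²/s².
v = 14100 m/s = 14.10 km/s.

v ≈ 14.1 km/s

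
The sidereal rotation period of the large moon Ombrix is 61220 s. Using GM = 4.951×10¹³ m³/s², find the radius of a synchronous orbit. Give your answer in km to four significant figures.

A synchronous orbit has period T, so by Kepler's third law a = (μT²/4π²)^(1/3).
μT²/4π² = 4.951×10¹³ × (6.122×10⁴)² / 39.48 = 4.700×10²¹ m³.
a = 1.675×10⁷ m = 16751 km.

r_sync ≈ 16750 km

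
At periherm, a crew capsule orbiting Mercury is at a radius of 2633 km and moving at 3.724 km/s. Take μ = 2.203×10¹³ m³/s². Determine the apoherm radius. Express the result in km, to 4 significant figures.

r_p = 2.633×10⁶ m.
Specific energy ε = v²/2 − μ/r = -1.433×10⁶ J/kg, so a = −μ/(2ε) = 7.688×10⁶ m.
The apsides satisfy r_p + r_a = 2a, so the apoherm radius is 2a − r_p = 1.274×10⁷ m = 12743 km.

apoherm radius ≈ 12740 km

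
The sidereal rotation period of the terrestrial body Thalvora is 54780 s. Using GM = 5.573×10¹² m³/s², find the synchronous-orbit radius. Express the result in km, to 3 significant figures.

r_sync ≈ 7510 km

A synchronous orbit has period T, so by Kepler's third law a = (μT²/4π²)^(1/3).
μT²/4π² = 5.573×10¹² × (5.478×10⁴)² / 39.48 = 4.236×10²⁰ m³.
a = 7.510×10⁶ m = 7510.3 km.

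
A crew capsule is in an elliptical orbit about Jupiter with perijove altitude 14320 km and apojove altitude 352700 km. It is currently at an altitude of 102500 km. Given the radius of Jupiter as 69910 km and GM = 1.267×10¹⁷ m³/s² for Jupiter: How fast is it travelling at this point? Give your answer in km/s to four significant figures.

r_p = 69910 + 14320 = 84230 km = 8.4230×10⁷ m.
r_a = 69910 + 352700 = 422610 km = 4.2261×10⁸ m.
r = 69910 + 102500 = 1.7241×10⁵ km = 1.724×10⁸ m.
Semi-major axis a = (r_p + r_a)/2 = 2.5342×10⁵ km = 2.534×10⁸ m.
Vis-viva: v² = μ(2/r − 1/a) = 1.267×10¹⁷ × (1.160×10⁻⁸ − 3.946×10⁻⁹) = 9.698×10⁸ m²/s².
v = 31140 m/s = 31.14 km/s.

v ≈ 31.14 km/s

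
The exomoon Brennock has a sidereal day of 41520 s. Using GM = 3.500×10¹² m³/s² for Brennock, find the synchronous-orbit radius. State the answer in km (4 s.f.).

r_sync ≈ 5347 km

A synchronous orbit has period T, so by Kepler's third law a = (μT²/4π²)^(1/3).
μT²/4π² = 3.500×10¹² × (4.152×10⁴)² / 39.48 = 1.528×10²⁰ m³.
a = 5.347×10⁶ m = 5346.6 km.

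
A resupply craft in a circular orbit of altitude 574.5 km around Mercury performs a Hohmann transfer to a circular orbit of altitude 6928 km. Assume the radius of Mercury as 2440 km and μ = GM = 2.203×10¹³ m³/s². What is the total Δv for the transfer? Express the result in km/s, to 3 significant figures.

r₁ = 2440 + 574.5 = 3014.5 km = 3.0145×10⁶ m.
r₂ = 2440 + 6928 = 9368.0 km = 9.3680×10⁶ m.
Transfer ellipse a_t = (r₁ + r₂)/2 = 6.191×10⁶ m.
At r₁: circular v_c1 = √(μ/r₁) = 2703 m/s; transfer-periherm v_p = √[μ(2/r₁ − 1/a_t)] = 3325 m/s.
Δv₁ = v_p − v_c1 = 622.0 m/s.
At r₂: circular v_c2 = √(μ/r₂) = 1534 m/s; transfer-apoherm v_a = √[μ(2/r₂ − 1/a_t)] = 1070 m/s.
Δv₂ = v_c2 − v_a = 463.5 m/s.
Total Δv = Δv₁ + Δv₂ = 1085 m/s = 1.085 km/s.

Δv_total ≈ 1.09 km/s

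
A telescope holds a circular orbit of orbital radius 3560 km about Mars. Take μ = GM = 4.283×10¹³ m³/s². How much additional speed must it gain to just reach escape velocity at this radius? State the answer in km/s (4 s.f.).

r = 3560 km = 3.560×10⁶ m.
Circular speed v_c = √(μ/r) = 3469 m/s.
Escape speed v_esc = √(2μ/r) = √2 × v_c = 4905 m/s.
Δv = v_esc − v_c = 1437 m/s = 1.437 km/s.

Δv ≈ 1.437 km/s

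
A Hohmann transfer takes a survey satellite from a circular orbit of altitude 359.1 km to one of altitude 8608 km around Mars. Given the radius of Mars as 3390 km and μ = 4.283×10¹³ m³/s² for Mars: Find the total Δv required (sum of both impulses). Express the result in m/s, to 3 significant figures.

r₁ = 3390 + 359.1 = 3749.1 km = 3.7491×10⁶ m.
r₂ = 3390 + 8608 = 11998 km = 1.1998×10⁷ m.
Transfer ellipse a_t = (r₁ + r₂)/2 = 7.874×10⁶ m.
At r₁: circular v_c1 = √(μ/r₁) = 3380 m/s; transfer-periapsis v_p = √[μ(2/r₁ − 1/a_t)] = 4172 m/s.
Δv₁ = v_p − v_c1 = 792.4 m/s.
At r₂: circular v_c2 = √(μ/r₂) = 1889 m/s; transfer-apoapsis v_a = √[μ(2/r₂ − 1/a_t)] = 1304 m/s.
Δv₂ = v_c2 − v_a = 585.6 m/s.
Total Δv = Δv₁ + Δv₂ = 1378 m/s.

Δv_total ≈ 1380 m/s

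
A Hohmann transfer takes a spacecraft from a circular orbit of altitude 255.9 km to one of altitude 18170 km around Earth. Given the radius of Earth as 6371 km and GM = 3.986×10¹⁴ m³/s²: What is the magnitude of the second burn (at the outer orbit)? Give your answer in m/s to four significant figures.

r₁ = 6371 + 255.9 = 6626.9 km = 6.6269×10⁶ m.
r₂ = 6371 + 18170 = 24541 km = 2.4541×10⁷ m.
Transfer ellipse a_t = (r₁ + r₂)/2 = 1.558×10⁷ m.
At r₁: circular v_c1 = √(μ/r₁) = 7756 m/s; transfer-perigee v_p = √[μ(2/r₁ − 1/a_t)] = 9732 m/s.
At r₂: circular v_c2 = √(μ/r₂) = 4030 m/s; transfer-apogee v_a = √[μ(2/r₂ − 1/a_t)] = 2628 m/s.
Δv₂ = v_c2 − v_a = 1402 m/s.

Δv ≈ 1402 m/s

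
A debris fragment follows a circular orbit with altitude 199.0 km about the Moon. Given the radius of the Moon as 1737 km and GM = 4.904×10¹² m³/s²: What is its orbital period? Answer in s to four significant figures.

T ≈ 7643 s

r = 1737 + 199.0 = 1936.0 km = 1.9360×10⁶ m.
Kepler's third law: T = 2π√(r³/μ) = 2π√((1.936×10⁶)³ / 4.904×10¹²).
r³/μ = 1.480×10⁶ s², so T = 2π × 1.216×10³ = 7.643×10³ s.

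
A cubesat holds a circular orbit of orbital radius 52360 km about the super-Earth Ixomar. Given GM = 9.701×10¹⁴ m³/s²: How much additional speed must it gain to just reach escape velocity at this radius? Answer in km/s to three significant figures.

Δv ≈ 1.78 km/s

r = 52360 km = 5.236×10⁷ m.
Circular speed v_c = √(μ/r) = 4304 m/s.
Escape speed v_esc = √(2μ/r) = √2 × v_c = 6087 m/s.
Δv = v_esc − v_c = 1783 m/s = 1.783 km/s.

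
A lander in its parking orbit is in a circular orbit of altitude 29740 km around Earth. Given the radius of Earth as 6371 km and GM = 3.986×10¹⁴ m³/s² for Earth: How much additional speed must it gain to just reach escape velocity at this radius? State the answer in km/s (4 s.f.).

Δv ≈ 1.376 km/s

r = 6371 + 29740 = 36111 km = 3.6111×10⁷ m.
Circular speed v_c = √(μ/r) = 3322 m/s.
Escape speed v_esc = √(2μ/r) = √2 × v_c = 4699 m/s.
Δv = v_esc − v_c = 1376 m/s = 1.376 km/s.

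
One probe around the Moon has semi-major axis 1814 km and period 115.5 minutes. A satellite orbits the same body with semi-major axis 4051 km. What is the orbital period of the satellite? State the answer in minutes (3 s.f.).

Kepler's third law: T² ∝ a³, so T₂ = T₁ (a₂/a₁)^(3/2).
a₂/a₁ = 2.233, (a₂/a₁)^(3/2) = 3.337.
T₂ = 115.5 × 3.337 = 385.5 minutes.

T₂ ≈ 385 minutes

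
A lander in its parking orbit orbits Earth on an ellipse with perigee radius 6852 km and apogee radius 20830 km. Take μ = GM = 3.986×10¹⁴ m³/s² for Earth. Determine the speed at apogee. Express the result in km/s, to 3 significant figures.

v ≈ 3.08 km/s

Semi-major axis a = (r_p + r_a)/2 = 13841 km = 1.384×10⁷ m.
Vis-viva: v² = μ(2/r − 1/a) = 3.986×10¹⁴ × (9.602×10⁻⁸ − 7.225×10⁻⁸) = 9.473×10⁶ m²/s².
v = 3078 m/s = 3.078 km/s.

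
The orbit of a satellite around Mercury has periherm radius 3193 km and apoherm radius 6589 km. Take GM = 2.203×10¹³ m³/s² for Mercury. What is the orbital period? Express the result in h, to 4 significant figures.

Semi-major axis a = (r_p + r_a)/2 = (3193.0 + 6589.0)/2 = 4891.0 km = 4.891×10⁶ m.
By Kepler's third law T = 2π√(a³/μ) = 2π × 2.305×10³ = 1.448×10⁴ s.
= 4.022 h.

T ≈ 4.022 h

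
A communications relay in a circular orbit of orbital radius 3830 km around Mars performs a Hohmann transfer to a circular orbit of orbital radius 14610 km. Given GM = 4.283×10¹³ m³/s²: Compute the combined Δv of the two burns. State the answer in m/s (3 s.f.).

r₁ = 3830 km = 3.830×10⁶ m.
r₂ = 14610 km = 1.461×10⁷ m.
Transfer ellipse a_t = (r₁ + r₂)/2 = 9.220×10⁶ m.
At r₁: circular v_c1 = √(μ/r₁) = 3344 m/s; transfer-periapsis v_p = √[μ(2/r₁ − 1/a_t)] = 4210 m/s.
Δv₁ = v_p − v_c1 = 865.5 m/s.
At r₂: circular v_c2 = √(μ/r₂) = 1712 m/s; transfer-apoapsis v_a = √[μ(2/r₂ − 1/a_t)] = 1104 m/s.
Δv₂ = v_c2 − v_a = 608.7 m/s.
Total Δv = Δv₁ + Δv₂ = 1474 m/s.

Δv_total ≈ 1470 m/s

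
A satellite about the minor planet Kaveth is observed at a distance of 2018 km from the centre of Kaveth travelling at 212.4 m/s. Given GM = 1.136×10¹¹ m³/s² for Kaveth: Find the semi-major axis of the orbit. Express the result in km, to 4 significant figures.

r = 2.018×10⁶ m.
Vis-viva rearranged: 1/a = 2/r − v²/μ = 9.911×10⁻⁷ − 3.971×10⁻⁷ = 5.940×10⁻⁷ m⁻¹.
a = 1.684×10⁶ m = 1683.6 km.

a ≈ 1684 km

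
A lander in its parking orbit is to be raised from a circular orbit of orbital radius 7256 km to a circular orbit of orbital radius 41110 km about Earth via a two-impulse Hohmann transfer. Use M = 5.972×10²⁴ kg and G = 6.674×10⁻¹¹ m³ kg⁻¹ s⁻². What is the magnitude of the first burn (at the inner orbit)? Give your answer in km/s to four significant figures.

μ = GM = 6.674×10⁻¹¹ × 5.972×10²⁴ = 3.986×10¹⁴ m³/s².
r₁ = 7256 km = 7.256×10⁶ m.
r₂ = 41110 km = 4.111×10⁷ m.
Transfer ellipse a_t = (r₁ + r₂)/2 = 2.418×10⁷ m.
At r₁: circular v_c1 = √(μ/r₁) = 7411 m/s; transfer-perigee v_p = √[μ(2/r₁ − 1/a_t)] = 9663 m/s.
Δv₁ = v_p − v_c1 = 2252 m/s.
= 2.252 km/s.

Δv ≈ 2.252 km/s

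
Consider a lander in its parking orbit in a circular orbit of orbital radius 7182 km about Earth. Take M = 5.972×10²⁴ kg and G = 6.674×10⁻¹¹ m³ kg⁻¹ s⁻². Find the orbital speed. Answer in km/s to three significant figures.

μ = GM = 6.674×10⁻¹¹ × 5.972×10²⁴ = 3.986×10¹⁴ m³/s².
r = 7182 km = 7.182×10⁶ m.
For a circular orbit v = √(μ/r) = √(3.986×10¹⁴ / 7.182×10⁶) = √(5.550×10⁷) = 7450 m/s.
That is 7.450 km/s.

v ≈ 7.45 km/s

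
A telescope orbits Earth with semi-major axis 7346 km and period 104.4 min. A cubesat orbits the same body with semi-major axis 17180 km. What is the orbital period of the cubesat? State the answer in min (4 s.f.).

T₂ ≈ 373.4 min

Kepler's third law: T² ∝ a³, so T₂ = T₁ (a₂/a₁)^(3/2).
a₂/a₁ = 2.339, (a₂/a₁)^(3/2) = 3.577.
T₂ = 104.4 × 3.577 = 373.4 min.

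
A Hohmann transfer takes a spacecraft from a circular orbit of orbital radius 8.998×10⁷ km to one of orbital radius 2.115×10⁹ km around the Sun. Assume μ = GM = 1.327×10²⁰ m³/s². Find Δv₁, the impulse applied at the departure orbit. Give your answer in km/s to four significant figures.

r₁ = 8.998×10⁷ km = 8.998×10¹⁰ m.
r₂ = 2.115×10⁹ km = 2.115×10¹² m.
Transfer ellipse a_t = (r₁ + r₂)/2 = 1.102×10¹² m.
At r₁: circular v_c1 = √(μ/r₁) = 38400 m/s; transfer-perihelion v_p = √[μ(2/r₁ − 1/a_t)] = 53190 m/s.
Δv₁ = v_p − v_c1 = 14790 m/s.
= 14.79 km/s.

Δv ≈ 14.79 km/s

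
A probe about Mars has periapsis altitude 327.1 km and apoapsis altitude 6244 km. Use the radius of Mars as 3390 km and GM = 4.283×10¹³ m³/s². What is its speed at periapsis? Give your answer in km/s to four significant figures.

r_p = 3390 + 327.1 = 3717.1 km = 3.7171×10⁶ m.
r_a = 3390 + 6244 = 9634.0 km = 9.6340×10⁶ m.
Semi-major axis a = (r_p + r_a)/2 = 6675.6 km = 6.676×10⁶ m.
Vis-viva: v² = μ(2/r − 1/a) = 4.283×10¹³ × (5.381×10⁻⁷ − 1.498×10⁻⁷) = 1.663×10⁷ m²/s².
v = 4078 m/s = 4.078 km/s.

v ≈ 4.078 km/s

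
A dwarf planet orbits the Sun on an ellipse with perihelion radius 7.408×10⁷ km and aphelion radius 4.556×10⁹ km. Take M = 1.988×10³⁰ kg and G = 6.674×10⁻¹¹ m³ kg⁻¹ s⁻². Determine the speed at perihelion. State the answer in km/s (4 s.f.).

μ = GM = 6.674×10⁻¹¹ × 1.988×10³⁰ = 1.327×10²⁰ m³/s².
Semi-major axis a = (r_p + r_a)/2 = 2.3150×10⁹ km = 2.315×10¹² m.
Vis-viva: v² = μ(2/r − 1/a) = 1.327×10²⁰ × (2.700×10⁻¹¹ − 4.320×10⁻¹³) = 3.525×10⁹ m²/s².
v = 59370 m/s = 59.37 km/s.

v ≈ 59.37 km/s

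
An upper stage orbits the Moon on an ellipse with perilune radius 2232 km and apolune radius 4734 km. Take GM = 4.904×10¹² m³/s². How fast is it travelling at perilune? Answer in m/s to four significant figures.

Semi-major axis a = (r_p + r_a)/2 = 3483.0 km = 3.483×10⁶ m.
Vis-viva: v² = μ(2/r − 1/a) = 4.904×10¹² × (8.961×10⁻⁷ − 2.871×10⁻⁷) = 2.986×10⁶ m²/s².
v = 1728 m/s.

v ≈ 1728 m/s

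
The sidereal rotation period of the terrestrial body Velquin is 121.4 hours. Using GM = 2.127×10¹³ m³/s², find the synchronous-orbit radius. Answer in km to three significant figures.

r_sync ≈ 46900 km

T = 121.4 hours = 4.370×10⁵ s.
A synchronous orbit has period T, so by Kepler's third law a = (μT²/4π²)^(1/3).
μT²/4π² = 2.127×10¹³ × (4.370×10⁵)² / 39.48 = 1.029×10²³ m³.
a = 4.686×10⁷ m = 46862 km.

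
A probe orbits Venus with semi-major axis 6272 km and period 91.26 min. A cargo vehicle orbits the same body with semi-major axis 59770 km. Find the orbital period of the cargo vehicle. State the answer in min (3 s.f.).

T₂ ≈ 2680 min

Kepler's third law: T² ∝ a³, so T₂ = T₁ (a₂/a₁)^(3/2).
a₂/a₁ = 9.530, (a₂/a₁)^(3/2) = 29.42.
T₂ = 91.26 × 29.42 = 2685 min.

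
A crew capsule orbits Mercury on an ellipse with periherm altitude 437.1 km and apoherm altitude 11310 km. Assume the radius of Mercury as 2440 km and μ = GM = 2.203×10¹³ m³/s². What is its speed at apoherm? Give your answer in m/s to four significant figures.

r_p = 2440 + 437.1 = 2877.1 km = 2.8771×10⁶ m.
r_a = 2440 + 11310 = 13750 km = 1.3750×10⁷ m.
Semi-major axis a = (r_p + r_a)/2 = 8313.5 km = 8.314×10⁶ m.
Vis-viva: v² = μ(2/r − 1/a) = 2.203×10¹³ × (1.455×10⁻⁷ − 1.203×10⁻⁷) = 5.545×10⁵ m²/s².
v = 744.6 m/s.

v ≈ 744.6 m/s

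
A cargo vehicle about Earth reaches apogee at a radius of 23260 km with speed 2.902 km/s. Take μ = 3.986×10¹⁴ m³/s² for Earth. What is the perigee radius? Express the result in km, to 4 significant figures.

perigee radius ≈ 7577 km

r_a = 2.326×10⁷ m.
Specific energy ε = v²/2 − μ/r = -1.293×10⁷ J/kg, so a = −μ/(2ε) = 1.542×10⁷ m.
The apsides satisfy r_p + r_a = 2a, so the perigee radius is 2a − r_a = 7.577×10⁶ m = 7577.3 km.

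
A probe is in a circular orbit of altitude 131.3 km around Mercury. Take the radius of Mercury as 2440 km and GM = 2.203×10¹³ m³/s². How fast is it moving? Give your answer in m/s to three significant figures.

v ≈ 2930 m/s

r = 2440 + 131.3 = 2571.3 km = 2.5713×10⁶ m.
For a circular orbit v = √(μ/r) = √(2.203×10¹³ / 2.571×10⁶) = √(8.568×10⁶) = 2927 m/s.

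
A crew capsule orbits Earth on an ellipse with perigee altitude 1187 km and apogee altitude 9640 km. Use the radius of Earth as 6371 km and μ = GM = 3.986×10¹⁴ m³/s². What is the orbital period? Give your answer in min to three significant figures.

T ≈ 212 min

r_p = 6371 + 1187 = 7558.0 km = 7.5580×10⁶ m.
r_a = 6371 + 9640 = 16011 km = 1.6011×10⁷ m.
Semi-major axis a = (r_p + r_a)/2 = (7558.0 + 16011)/2 = 11784 km = 1.178×10⁷ m.
By Kepler's third law T = 2π√(a³/μ) = 2π × 2.026×10³ = 1.273×10⁴ s.
= 212.2 min.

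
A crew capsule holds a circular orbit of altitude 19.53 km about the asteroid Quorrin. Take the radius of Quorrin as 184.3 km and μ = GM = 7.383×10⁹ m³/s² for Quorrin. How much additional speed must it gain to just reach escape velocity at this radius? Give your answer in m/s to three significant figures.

r = 184.3 + 19.53 = 203.83 km = 2.0383×10⁵ m.
Circular speed v_c = √(μ/r) = 190.3 m/s.
Escape speed v_esc = √(2μ/r) = √2 × v_c = 269.2 m/s.
Δv = v_esc − v_c = 78.83 m/s.

Δv ≈ 78.8 m/s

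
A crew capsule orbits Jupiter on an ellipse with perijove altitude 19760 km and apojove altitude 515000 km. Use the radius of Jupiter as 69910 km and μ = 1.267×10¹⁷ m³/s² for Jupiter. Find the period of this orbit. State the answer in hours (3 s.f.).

r_p = 69910 + 19760 = 89670 km = 8.9670×10⁷ m.
r_a = 69910 + 515000 = 584910 km = 5.8491×10⁸ m.
Semi-major axis a = (r_p + r_a)/2 = (89670 + 5.8491×10⁵)/2 = 3.3729×10⁵ km = 3.373×10⁸ m.
By Kepler's third law T = 2π√(a³/μ) = 2π × 1.740×10⁴ = 1.093×10⁵ s.
= 30.37 hours.

T ≈ 30.4 hours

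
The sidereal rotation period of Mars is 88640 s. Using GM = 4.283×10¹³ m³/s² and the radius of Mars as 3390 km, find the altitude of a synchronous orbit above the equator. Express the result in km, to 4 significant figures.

h_sync ≈ 17040 km

A synchronous orbit has period T, so by Kepler's third law a = (μT²/4π²)^(1/3).
μT²/4π² = 4.283×10¹³ × (8.864×10⁴)² / 39.48 = 8.524×10²¹ m³.
a = 2.043×10⁷ m = 20428 km.
Altitude h = a − R = 20428 − 3390 = 17038 km.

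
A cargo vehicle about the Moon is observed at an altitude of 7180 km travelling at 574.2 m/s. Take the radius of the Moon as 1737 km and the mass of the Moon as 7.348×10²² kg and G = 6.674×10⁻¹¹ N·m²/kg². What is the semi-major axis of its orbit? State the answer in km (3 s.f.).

μ = GM = 6.674×10⁻¹¹ × 7.348×10²² = 4.904×10¹² m³/s².
r = 1737 + 7180 = 8917.0 km = 8.917×10⁶ m.
Specific orbital energy ε = v²/2 − μ/r = (574.2)²/2 − 4.904×10¹²/8.917×10⁶ = -3.851×10⁵ J/kg.
Since ε = −μ/(2a), a = −μ/(2ε) = 6.367×10⁶ m = 6367.0 km.

a ≈ 6370 km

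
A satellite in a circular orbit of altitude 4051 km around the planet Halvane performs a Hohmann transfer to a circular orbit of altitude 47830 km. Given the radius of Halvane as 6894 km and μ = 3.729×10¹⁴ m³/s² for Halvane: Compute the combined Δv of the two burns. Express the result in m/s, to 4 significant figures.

Δv_total ≈ 2802 m/s

r₁ = 6894 + 4051 = 10945 km = 1.0945×10⁷ m.
r₂ = 6894 + 47830 = 54724 km = 5.4724×10⁷ m.
Transfer ellipse a_t = (r₁ + r₂)/2 = 3.283×10⁷ m.
At r₁: circular v_c1 = √(μ/r₁) = 5837 m/s; transfer-periapsis v_p = √[μ(2/r₁ − 1/a_t)] = 7535 m/s.
Δv₁ = v_p − v_c1 = 1699 m/s.
At r₂: circular v_c2 = √(μ/r₂) = 2610 m/s; transfer-apoapsis v_a = √[μ(2/r₂ − 1/a_t)] = 1507 m/s.
Δv₂ = v_c2 − v_a = 1103 m/s.
Total Δv = Δv₁ + Δv₂ = 2802 m/s.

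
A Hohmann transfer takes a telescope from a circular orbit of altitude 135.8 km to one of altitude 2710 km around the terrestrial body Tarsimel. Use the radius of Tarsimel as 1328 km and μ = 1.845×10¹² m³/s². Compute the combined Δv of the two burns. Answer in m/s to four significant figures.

r₁ = 1328 + 135.8 = 1463.8 km = 1.4638×10⁶ m.
r₂ = 1328 + 2710 = 4038.0 km = 4.0380×10⁶ m.
Transfer ellipse a_t = (r₁ + r₂)/2 = 2.751×10⁶ m.
At r₁: circular v_c1 = √(μ/r₁) = 1123 m/s; transfer-periapsis v_p = √[μ(2/r₁ − 1/a_t)] = 1360 m/s.
Δv₁ = v_p − v_c1 = 237.5 m/s.
At r₂: circular v_c2 = √(μ/r₂) = 676.0 m/s; transfer-apoapsis v_a = √[μ(2/r₂ − 1/a_t)] = 493.1 m/s.
Δv₂ = v_c2 − v_a = 182.9 m/s.
Total Δv = Δv₁ + Δv₂ = 420.4 m/s.

Δv_total ≈ 420.4 m/s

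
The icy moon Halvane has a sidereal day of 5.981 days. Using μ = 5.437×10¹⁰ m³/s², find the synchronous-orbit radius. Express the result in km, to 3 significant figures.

T = 5.981 days = 5.168×10⁵ s.
A synchronous orbit has period T, so by Kepler's third law a = (μT²/4π²)^(1/3).
μT²/4π² = 5.437×10¹⁰ × (5.168×10⁵)² / 39.48 = 3.678×10²⁰ m³.
a = 7.165×10⁶ m = 7164.6 km.

r_sync ≈ 7160 km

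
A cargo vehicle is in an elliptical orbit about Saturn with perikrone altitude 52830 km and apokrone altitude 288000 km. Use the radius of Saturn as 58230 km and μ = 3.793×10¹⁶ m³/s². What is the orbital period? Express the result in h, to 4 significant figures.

T ≈ 30.98 h

r_p = 58230 + 52830 = 111060 km = 1.1106×10⁸ m.
r_a = 58230 + 288000 = 346230 km = 3.4623×10⁸ m.
Semi-major axis a = (r_p + r_a)/2 = (1.1106×10⁵ + 3.4623×10⁵)/2 = 2.2864×10⁵ km = 2.286×10⁸ m.
By Kepler's third law T = 2π√(a³/μ) = 2π × 1.775×10⁴ = 1.115×10⁵ s.
= 30.98 h.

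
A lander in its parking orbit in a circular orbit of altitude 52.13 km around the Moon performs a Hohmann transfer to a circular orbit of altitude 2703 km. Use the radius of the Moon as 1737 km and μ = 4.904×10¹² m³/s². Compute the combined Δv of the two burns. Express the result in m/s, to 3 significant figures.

r₁ = 1737 + 52.13 = 1789.1 km = 1.7891×10⁶ m.
r₂ = 1737 + 2703 = 4440.0 km = 4.4400×10⁶ m.
Transfer ellipse a_t = (r₁ + r₂)/2 = 3.115×10⁶ m.
At r₁: circular v_c1 = √(μ/r₁) = 1656 m/s; transfer-perilune v_p = √[μ(2/r₁ − 1/a_t)] = 1977 m/s.
Δv₁ = v_p − v_c1 = 321.1 m/s.
At r₂: circular v_c2 = √(μ/r₂) = 1051 m/s; transfer-apolune v_a = √[μ(2/r₂ − 1/a_t)] = 796.5 m/s.
Δv₂ = v_c2 − v_a = 254.4 m/s.
Total Δv = Δv₁ + Δv₂ = 575.6 m/s.

Δv_total ≈ 576 m/s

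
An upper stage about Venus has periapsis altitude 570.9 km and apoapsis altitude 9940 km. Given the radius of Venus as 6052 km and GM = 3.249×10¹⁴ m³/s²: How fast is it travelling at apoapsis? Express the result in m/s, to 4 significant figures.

v ≈ 3450 m/s

r_p = 6052 + 570.9 = 6622.9 km = 6.6229×10⁶ m.
r_a = 6052 + 9940 = 15992 km = 1.5992×10⁷ m.
Semi-major axis a = (r_p + r_a)/2 = 11307 km = 1.131×10⁷ m.
Vis-viva: v² = μ(2/r − 1/a) = 3.249×10¹⁴ × (1.251×10⁻⁷ − 8.844×10⁻⁸) = 1.190×10⁷ m²/s².
v = 3450 m/s.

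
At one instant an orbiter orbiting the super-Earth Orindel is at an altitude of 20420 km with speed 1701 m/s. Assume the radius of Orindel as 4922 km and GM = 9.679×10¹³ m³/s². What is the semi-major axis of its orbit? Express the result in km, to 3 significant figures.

r = 4922 + 20420 = 25342 km = 2.534×10⁷ m.
Specific orbital energy ε = v²/2 − μ/r = (1701)²/2 − 9.679×10¹³/2.534×10⁷ = -2.373×10⁶ J/kg.
Since ε = −μ/(2a), a = −μ/(2ε) = 2.040×10⁷ m = 20397 km.

a ≈ 20400 km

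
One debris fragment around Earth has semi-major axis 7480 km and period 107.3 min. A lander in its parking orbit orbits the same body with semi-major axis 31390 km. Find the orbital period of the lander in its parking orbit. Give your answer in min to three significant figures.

Kepler's third law: T² ∝ a³, so T₂ = T₁ (a₂/a₁)^(3/2).
a₂/a₁ = 4.197, (a₂/a₁)^(3/2) = 8.597.
T₂ = 107.3 × 8.597 = 922.4 min.

T₂ ≈ 922 min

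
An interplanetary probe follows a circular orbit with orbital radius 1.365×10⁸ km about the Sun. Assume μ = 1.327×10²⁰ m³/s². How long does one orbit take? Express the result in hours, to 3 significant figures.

r = 1.365×10⁸ km = 1.365×10¹¹ m.
Kepler's third law: T = 2π√(r³/μ) = 2π√((1.365×10¹¹)³ / 1.327×10²⁰).
r³/μ = 1.917×10¹³ s², so T = 2π × 4.378×10⁶ = 2.751×10⁷ s.
Converting: 2.751×10⁷ s ÷ 3600 = 7641 hours.

T ≈ 7640 hours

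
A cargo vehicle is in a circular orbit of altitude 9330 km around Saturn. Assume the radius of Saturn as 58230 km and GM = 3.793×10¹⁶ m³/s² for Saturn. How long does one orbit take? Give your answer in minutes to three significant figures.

r = 58230 + 9330 = 67560 km = 6.7560×10⁷ m.
Kepler's third law: T = 2π√(r³/μ) = 2π√((6.756×10⁷)³ / 3.793×10¹⁶).
r³/μ = 8.130×10⁶ s², so T = 2π × 2.851×10³ = 1.792×10⁴ s.
Converting: 1.792×10⁴ s ÷ 60.00 = 298.6 minutes.

T ≈ 299 minutes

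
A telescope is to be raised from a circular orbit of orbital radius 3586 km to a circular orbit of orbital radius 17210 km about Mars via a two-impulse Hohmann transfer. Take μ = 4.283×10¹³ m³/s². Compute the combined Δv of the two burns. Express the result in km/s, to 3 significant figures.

r₁ = 3586 km = 3.586×10⁶ m.
r₂ = 17210 km = 1.721×10⁷ m.
Transfer ellipse a_t = (r₁ + r₂)/2 = 1.040×10⁷ m.
At r₁: circular v_c1 = √(μ/r₁) = 3456 m/s; transfer-periapsis v_p = √[μ(2/r₁ − 1/a_t)] = 4446 m/s.
Δv₁ = v_p − v_c1 = 990.2 m/s.
At r₂: circular v_c2 = √(μ/r₂) = 1578 m/s; transfer-apoapsis v_a = √[μ(2/r₂ − 1/a_t)] = 926.4 m/s.
Δv₂ = v_c2 − v_a = 651.1 m/s.
Total Δv = Δv₁ + Δv₂ = 1641 m/s = 1.641 km/s.

Δv_total ≈ 1.64 km/s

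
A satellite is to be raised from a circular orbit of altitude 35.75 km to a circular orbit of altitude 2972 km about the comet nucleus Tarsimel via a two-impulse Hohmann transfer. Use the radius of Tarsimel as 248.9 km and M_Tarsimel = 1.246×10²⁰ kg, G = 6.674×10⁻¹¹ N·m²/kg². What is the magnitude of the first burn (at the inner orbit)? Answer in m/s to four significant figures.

Δv ≈ 60.78 m/s

μ = GM = 6.674×10⁻¹¹ × 1.246×10²⁰ = 8.316×10⁹ m³/s².
r₁ = 248.9 + 35.75 = 284.65 km = 2.8465×10⁵ m.
r₂ = 248.9 + 2972 = 3220.9 km = 3.2209×10⁶ m.
Transfer ellipse a_t = (r₁ + r₂)/2 = 1.753×10⁶ m.
At r₁: circular v_c1 = √(μ/r₁) = 170.9 m/s; transfer-periapsis v_p = √[μ(2/r₁ − 1/a_t)] = 231.7 m/s.
Δv₁ = v_p − v_c1 = 60.78 m/s.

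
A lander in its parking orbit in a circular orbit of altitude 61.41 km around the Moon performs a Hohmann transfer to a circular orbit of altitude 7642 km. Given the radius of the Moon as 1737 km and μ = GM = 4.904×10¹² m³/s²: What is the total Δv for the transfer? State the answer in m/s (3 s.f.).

r₁ = 1737 + 61.41 = 1798.4 km = 1.7984×10⁶ m.
r₂ = 1737 + 7642 = 9379.0 km = 9.3790×10⁶ m.
Transfer ellipse a_t = (r₁ + r₂)/2 = 5.589×10⁶ m.
At r₁: circular v_c1 = √(μ/r₁) = 1651 m/s; transfer-perilune v_p = √[μ(2/r₁ − 1/a_t)] = 2139 m/s.
Δv₁ = v_p − v_c1 = 487.9 m/s.
At r₂: circular v_c2 = √(μ/r₂) = 723.1 m/s; transfer-apolune v_a = √[μ(2/r₂ − 1/a_t)] = 410.2 m/s.
Δv₂ = v_c2 − v_a = 312.9 m/s.
Total Δv = Δv₁ + Δv₂ = 800.8 m/s.

Δv_total ≈ 801 m/s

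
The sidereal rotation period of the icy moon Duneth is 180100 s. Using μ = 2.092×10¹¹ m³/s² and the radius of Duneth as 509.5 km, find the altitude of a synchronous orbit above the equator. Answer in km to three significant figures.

A synchronous orbit has period T, so by Kepler's third law a = (μT²/4π²)^(1/3).
μT²/4π² = 2.092×10¹¹ × (1.801×10⁵)² / 39.48 = 1.719×10²⁰ m³.
a = 5.560×10⁶ m = 5560.0 km.
Altitude h = a − R = 5560.0 − 509.5 = 5050.5 km.

h_sync ≈ 5050 km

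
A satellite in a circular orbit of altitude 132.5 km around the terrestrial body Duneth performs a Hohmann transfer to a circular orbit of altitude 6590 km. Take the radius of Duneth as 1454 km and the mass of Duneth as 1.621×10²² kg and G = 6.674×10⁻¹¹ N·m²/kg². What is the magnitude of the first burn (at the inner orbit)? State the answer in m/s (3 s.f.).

μ = GM = 6.674×10⁻¹¹ × 1.621×10²² = 1.082×10¹² m³/s².
r₁ = 1454 + 132.5 = 1586.5 km = 1.5865×10⁶ m.
r₂ = 1454 + 6590 = 8044.0 km = 8.0440×10⁶ m.
Transfer ellipse a_t = (r₁ + r₂)/2 = 4.815×10⁶ m.
At r₁: circular v_c1 = √(μ/r₁) = 825.8 m/s; transfer-periapsis v_p = √[μ(2/r₁ − 1/a_t)] = 1067 m/s.
Δv₁ = v_p − v_c1 = 241.5 m/s.

Δv ≈ 242 m/s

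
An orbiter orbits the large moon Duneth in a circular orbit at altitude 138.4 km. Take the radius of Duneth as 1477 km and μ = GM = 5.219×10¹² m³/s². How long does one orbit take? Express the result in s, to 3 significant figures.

r = 1477 + 138.4 = 1615.4 km = 1.6154×10⁶ m.
Kepler's third law: T = 2π√(r³/μ) = 2π√((1.615×10⁶)³ / 5.219×10¹²).
r³/μ = 8.077×10⁵ s², so T = 2π × 8.987×10² = 5.647×10³ s.

T ≈ 5650 s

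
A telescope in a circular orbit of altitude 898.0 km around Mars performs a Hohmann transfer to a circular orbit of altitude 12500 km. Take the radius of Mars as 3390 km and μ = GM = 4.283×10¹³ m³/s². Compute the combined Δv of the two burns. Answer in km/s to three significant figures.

Δv_total ≈ 1.38 km/s

r₁ = 3390 + 898.0 = 4288.0 km = 4.2880×10⁶ m.
r₂ = 3390 + 12500 = 15890 km = 1.5890×10⁷ m.
Transfer ellipse a_t = (r₁ + r₂)/2 = 1.009×10⁷ m.
At r₁: circular v_c1 = √(μ/r₁) = 3160 m/s; transfer-periapsis v_p = √[μ(2/r₁ − 1/a_t)] = 3966 m/s.
Δv₁ = v_p − v_c1 = 805.9 m/s.
At r₂: circular v_c2 = √(μ/r₂) = 1642 m/s; transfer-apoapsis v_a = √[μ(2/r₂ − 1/a_t)] = 1070 m/s.
Δv₂ = v_c2 − v_a = 571.4 m/s.
Total Δv = Δv₁ + Δv₂ = 1377 m/s = 1.377 km/s.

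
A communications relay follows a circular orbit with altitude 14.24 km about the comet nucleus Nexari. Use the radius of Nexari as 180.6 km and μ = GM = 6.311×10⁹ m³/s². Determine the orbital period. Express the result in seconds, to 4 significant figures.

r = 180.6 + 14.24 = 194.84 km = 1.9484×10⁵ m.
Kepler's third law: T = 2π√(r³/μ) = 2π√((1.948×10⁵)³ / 6.311×10⁹).
r³/μ = 1.172×10⁶ s², so T = 2π × 1.083×10³ = 6.802×10³ s.

T ≈ 6802 seconds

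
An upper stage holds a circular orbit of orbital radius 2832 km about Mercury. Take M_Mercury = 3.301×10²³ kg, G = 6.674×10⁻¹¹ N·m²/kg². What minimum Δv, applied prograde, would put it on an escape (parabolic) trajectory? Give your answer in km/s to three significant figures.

μ = GM = 6.674×10⁻¹¹ × 3.301×10²³ = 2.203×10¹³ m³/s².
r = 2832 km = 2.832×10⁶ m.
Circular speed v_c = √(μ/r) = 2789 m/s.
Escape speed v_esc = √(2μ/r) = √2 × v_c = 3944 m/s.
Δv = v_esc − v_c = 1155 m/s = 1.155 km/s.

Δv ≈ 1.16 km/s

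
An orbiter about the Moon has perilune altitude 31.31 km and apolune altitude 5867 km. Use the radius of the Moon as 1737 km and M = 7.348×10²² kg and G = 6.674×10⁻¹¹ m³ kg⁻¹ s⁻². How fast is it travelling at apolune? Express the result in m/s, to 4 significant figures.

μ = GM = 6.674×10⁻¹¹ × 7.348×10²² = 4.904×10¹² m³/s².
r_p = 1737 + 31.31 = 1768.3 km = 1.7683×10⁶ m.
r_a = 1737 + 5867 = 7604.0 km = 7.6040×10⁶ m.
Semi-major axis a = (r_p + r_a)/2 = 4686.2 km = 4.686×10⁶ m.
Vis-viva: v² = μ(2/r − 1/a) = 4.904×10¹² × (2.630×10⁻⁷ − 2.134×10⁻⁷) = 2.434×10⁵ m²/s².
v = 493.3 m/s.

v ≈ 493.3 m/s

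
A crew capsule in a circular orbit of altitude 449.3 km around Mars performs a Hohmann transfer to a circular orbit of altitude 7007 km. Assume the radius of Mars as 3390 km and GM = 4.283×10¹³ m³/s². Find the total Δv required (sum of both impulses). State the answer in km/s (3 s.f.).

Δv_total ≈ 1.24 km/s

r₁ = 3390 + 449.3 = 3839.3 km = 3.8393×10⁶ m.
r₂ = 3390 + 7007 = 10397 km = 1.0397×10⁷ m.
Transfer ellipse a_t = (r₁ + r₂)/2 = 7.118×10⁶ m.
At r₁: circular v_c1 = √(μ/r₁) = 3340 m/s; transfer-periapsis v_p = √[μ(2/r₁ − 1/a_t)] = 4037 m/s.
Δv₁ = v_p − v_c1 = 696.6 m/s.
At r₂: circular v_c2 = √(μ/r₂) = 2030 m/s; transfer-apoapsis v_a = √[μ(2/r₂ − 1/a_t)] = 1491 m/s.
Δv₂ = v_c2 − v_a = 539.0 m/s.
Total Δv = Δv₁ + Δv₂ = 1236 m/s = 1.236 km/s.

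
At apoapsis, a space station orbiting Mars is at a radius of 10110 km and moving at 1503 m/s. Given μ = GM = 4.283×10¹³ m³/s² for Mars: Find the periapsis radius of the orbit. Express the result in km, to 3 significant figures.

r_a = 1.011×10⁷ m.
Specific energy ε = v²/2 − μ/r = -3.107×10⁶ J/kg, so a = −μ/(2ε) = 6.893×10⁶ m.
The apsides satisfy r_p + r_a = 2a, so the periapsis radius is 2a − r_a = 3.675×10⁶ m = 3675.5 km.

periapsis radius ≈ 3680 km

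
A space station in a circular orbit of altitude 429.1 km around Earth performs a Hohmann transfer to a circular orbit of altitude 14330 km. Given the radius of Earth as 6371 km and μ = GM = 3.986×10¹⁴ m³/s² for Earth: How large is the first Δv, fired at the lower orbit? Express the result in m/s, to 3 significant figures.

r₁ = 6371 + 429.1 = 6800.1 km = 6.8001×10⁶ m.
r₂ = 6371 + 14330 = 20701 km = 2.0701×10⁷ m.
Transfer ellipse a_t = (r₁ + r₂)/2 = 1.375×10⁷ m.
At r₁: circular v_c1 = √(μ/r₁) = 7656 m/s; transfer-perigee v_p = √[μ(2/r₁ − 1/a_t)] = 9394 m/s.
Δv₁ = v_p − v_c1 = 1738 m/s.

Δv ≈ 1740 m/s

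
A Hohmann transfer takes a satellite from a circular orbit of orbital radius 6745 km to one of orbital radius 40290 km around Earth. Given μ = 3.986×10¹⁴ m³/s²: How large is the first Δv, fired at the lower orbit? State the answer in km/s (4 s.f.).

Δv ≈ 2.375 km/s

r₁ = 6745 km = 6.745×10⁶ m.
r₂ = 40290 km = 4.029×10⁷ m.
Transfer ellipse a_t = (r₁ + r₂)/2 = 2.352×10⁷ m.
At r₁: circular v_c1 = √(μ/r₁) = 7687 m/s; transfer-perigee v_p = √[μ(2/r₁ − 1/a_t)] = 10060 m/s.
Δv₁ = v_p − v_c1 = 2375 m/s.
= 2.375 km/s.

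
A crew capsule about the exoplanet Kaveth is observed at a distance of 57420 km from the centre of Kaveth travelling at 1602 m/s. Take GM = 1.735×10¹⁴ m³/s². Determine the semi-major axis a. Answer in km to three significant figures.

a ≈ 49900 km

r = 5.742×10⁷ m.
Vis-viva rearranged: 1/a = 2/r − v²/μ = 3.483×10⁻⁸ − 1.479×10⁻⁸ = 2.004×10⁻⁸ m⁻¹.
a = 4.990×10⁷ m = 49902 km.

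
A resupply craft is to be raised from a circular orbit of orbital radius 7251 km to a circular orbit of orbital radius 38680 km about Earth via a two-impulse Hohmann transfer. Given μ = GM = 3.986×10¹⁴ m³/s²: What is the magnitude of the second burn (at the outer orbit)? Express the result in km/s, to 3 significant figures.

r₁ = 7251 km = 7.251×10⁶ m.
r₂ = 38680 km = 3.868×10⁷ m.
Transfer ellipse a_t = (r₁ + r₂)/2 = 2.297×10⁷ m.
At r₁: circular v_c1 = √(μ/r₁) = 7414 m/s; transfer-perigee v_p = √[μ(2/r₁ − 1/a_t)] = 9622 m/s.
At r₂: circular v_c2 = √(μ/r₂) = 3210 m/s; transfer-apogee v_a = √[μ(2/r₂ − 1/a_t)] = 1804 m/s.
Δv₂ = v_c2 − v_a = 1406 m/s.
= 1.406 km/s.

Δv ≈ 1.41 km/s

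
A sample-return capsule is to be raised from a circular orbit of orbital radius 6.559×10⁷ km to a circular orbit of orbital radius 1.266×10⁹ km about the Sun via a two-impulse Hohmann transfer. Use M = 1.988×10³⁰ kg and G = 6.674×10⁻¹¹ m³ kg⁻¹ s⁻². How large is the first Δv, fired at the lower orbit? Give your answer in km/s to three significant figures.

μ = GM = 6.674×10⁻¹¹ × 1.988×10³⁰ = 1.327×10²⁰ m³/s².
r₁ = 6.559×10⁷ km = 6.559×10¹⁰ m.
r₂ = 1.266×10⁹ km = 1.266×10¹² m.
Transfer ellipse a_t = (r₁ + r₂)/2 = 6.658×10¹¹ m.
At r₁: circular v_c1 = √(μ/r₁) = 44980 m/s; transfer-perihelion v_p = √[μ(2/r₁ − 1/a_t)] = 62020 m/s.
Δv₁ = v_p − v_c1 = 17040 m/s.
= 17.04 km/s.

Δv ≈ 17.0 km/s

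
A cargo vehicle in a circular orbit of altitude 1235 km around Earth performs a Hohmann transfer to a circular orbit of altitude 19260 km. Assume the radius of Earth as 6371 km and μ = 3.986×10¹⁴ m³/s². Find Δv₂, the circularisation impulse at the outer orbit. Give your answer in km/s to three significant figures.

Δv ≈ 1.28 km/s

r₁ = 6371 + 1235 = 7606.0 km = 7.6060×10⁶ m.
r₂ = 6371 + 19260 = 25631 km = 2.5631×10⁷ m.
Transfer ellipse a_t = (r₁ + r₂)/2 = 1.662×10⁷ m.
At r₁: circular v_c1 = √(μ/r₁) = 7239 m/s; transfer-perigee v_p = √[μ(2/r₁ − 1/a_t)] = 8990 m/s.
At r₂: circular v_c2 = √(μ/r₂) = 3944 m/s; transfer-apogee v_a = √[μ(2/r₂ − 1/a_t)] = 2668 m/s.
Δv₂ = v_c2 − v_a = 1276 m/s.
= 1.276 km/s.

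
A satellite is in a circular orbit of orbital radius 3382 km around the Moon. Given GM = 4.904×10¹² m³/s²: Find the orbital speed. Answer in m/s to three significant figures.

r = 3382 km = 3.382×10⁶ m.
For a circular orbit v = √(μ/r) = √(4.904×10¹² / 3.382×10⁶) = √(1.450×10⁶) = 1204 m/s.

v ≈ 1200 m/s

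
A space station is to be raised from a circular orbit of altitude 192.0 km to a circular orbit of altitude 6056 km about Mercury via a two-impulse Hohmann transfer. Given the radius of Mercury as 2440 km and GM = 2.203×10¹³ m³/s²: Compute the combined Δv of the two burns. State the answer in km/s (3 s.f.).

r₁ = 2440 + 192.0 = 2632.0 km = 2.6320×10⁶ m.
r₂ = 2440 + 6056 = 8496.0 km = 8.4960×10⁶ m.
Transfer ellipse a_t = (r₁ + r₂)/2 = 5.564×10⁶ m.
At r₁: circular v_c1 = √(μ/r₁) = 2893 m/s; transfer-periherm v_p = √[μ(2/r₁ − 1/a_t)] = 3575 m/s.
Δv₁ = v_p − v_c1 = 681.9 m/s.
At r₂: circular v_c2 = √(μ/r₂) = 1610 m/s; transfer-apoherm v_a = √[μ(2/r₂ − 1/a_t)] = 1108 m/s.
Δv₂ = v_c2 − v_a = 502.8 m/s.
Total Δv = Δv₁ + Δv₂ = 1185 m/s = 1.185 km/s.

Δv_total ≈ 1.18 km/s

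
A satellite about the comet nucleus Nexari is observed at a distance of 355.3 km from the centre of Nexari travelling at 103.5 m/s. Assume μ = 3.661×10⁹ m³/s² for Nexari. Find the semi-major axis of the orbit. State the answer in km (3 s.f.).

a ≈ 370 km

r = 3.553×10⁵ m.
Vis-viva rearranged: 1/a = 2/r − v²/μ = 5.629×10⁻⁶ − 2.926×10⁻⁶ = 2.703×10⁻⁶ m⁻¹.
a = 3.700×10⁵ m = 369.96 km.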